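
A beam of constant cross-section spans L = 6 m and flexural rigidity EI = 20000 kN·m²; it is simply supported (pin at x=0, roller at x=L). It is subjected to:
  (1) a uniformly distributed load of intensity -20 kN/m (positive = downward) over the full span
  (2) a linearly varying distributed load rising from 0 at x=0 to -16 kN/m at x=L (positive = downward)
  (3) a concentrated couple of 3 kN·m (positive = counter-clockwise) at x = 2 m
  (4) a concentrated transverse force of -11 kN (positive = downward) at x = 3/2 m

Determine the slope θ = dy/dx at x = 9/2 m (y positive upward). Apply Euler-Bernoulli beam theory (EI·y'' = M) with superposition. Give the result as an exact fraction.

θ(9/2) = -467/50000 rad

Load 1 — uniform load w=-20 kN/m over full span:
  θ_1 = -w(L³-6Lx²+4x³)/(24EI) = -(-20)·(6³-6·6·(9/2)²+4·(9/2)³)/(24·20000) = -99/16000 rad
Load 2 — triangular load w₀=-16 kN/m (0→w₀ over full span):
  θ_2 = -w₀(7L⁴-30L²x²+15x⁴)/(360LEI) = -(-16)·(7·6⁴-30·6²·(9/2)²+15·(9/2)⁴)/(360·6·20000) = -3939/1600000 rad
Load 3 — applied couple M₀=3 kN·m at a=2 m (b=L-a=4):
  θ_3 = (M₀x²/(2L)-M₀(x-a)+C₁)/EI  [x>a] with C₁=M₀(3b²-L²)/(6L)=1 = (3·(9/2)²/(2·6)-3·((9/2)-2)+1)/20000 = -23/320000 rad
Load 4 — point force P=-11 kN at a=3/2 m (b=L-a=9/2):
  θ_4 = -Pa(2L²-6Lx+3x²+a²)/(6LEI)  [x>a] = -(-11)·(3/2)·(2·6²-6·6·(9/2)+3·(9/2)²+(3/2)²)/(6·6·20000) = -99/160000 rad
Superposition: θ = Σ θ_i = -467/50000 rad ≈ -0.009340 rad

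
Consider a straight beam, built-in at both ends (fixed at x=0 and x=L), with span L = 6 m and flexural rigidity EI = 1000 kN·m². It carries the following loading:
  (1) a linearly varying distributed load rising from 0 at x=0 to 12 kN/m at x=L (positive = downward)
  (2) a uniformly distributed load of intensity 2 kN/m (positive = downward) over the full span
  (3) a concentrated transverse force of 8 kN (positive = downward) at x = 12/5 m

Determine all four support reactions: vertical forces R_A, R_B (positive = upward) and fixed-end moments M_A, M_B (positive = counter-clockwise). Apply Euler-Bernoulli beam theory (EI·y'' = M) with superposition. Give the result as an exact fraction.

Load 1 — triangular load w₀=12 kN/m (0→w₀ over full span):
  R_A = 3w₀L/20 = 3·12·6/20 = 54/5 kN
  M_A = w₀L²/30 = 12·6²/30 = 72/5 kN·m
  R_B = 7w₀L/20 = 7·12·6/20 = 126/5 kN
  M_B = -w₀L²/20 = -12·6²/20 = -108/5 kN·m
Load 2 — uniform load w=2 kN/m over full span:
  R_A = wL/2 = 2·6/2 = 6 kN
  M_A = wL²/12 = 2·6²/12 = 6 kN·m
  R_B = wL/2 = 2·6/2 = 6 kN
  M_B = -wL²/12 = -2·6²/12 = -6 kN·m
Load 3 — point force P=8 kN at a=12/5 m (b=L-a=18/5):
  R_A = Pb²(3a+b)/L³ = 8·(18/5)²·(3·(12/5)+(18/5))/6³ = 648/125 kN
  M_A = Pab²/L² = 8·(12/5)·(18/5)²/6² = 864/125 kN·m
  R_B = Pa²(a+3b)/L³ = 8·(12/5)²·((12/5)+3·(18/5))/6³ = 352/125 kN
  M_B = -Pa²b/L² = -8·(12/5)²·(18/5)/6² = -576/125 kN·m
Superposition: R_A = 2748/125 kN, M_A = 3414/125 kN·m, R_B = 4252/125 kN, M_B = -4026/125 kN·m

R_A = 2748/125 kN, M_A = 3414/125 kN·m, R_B = 4252/125 kN, M_B = -4026/125 kN·m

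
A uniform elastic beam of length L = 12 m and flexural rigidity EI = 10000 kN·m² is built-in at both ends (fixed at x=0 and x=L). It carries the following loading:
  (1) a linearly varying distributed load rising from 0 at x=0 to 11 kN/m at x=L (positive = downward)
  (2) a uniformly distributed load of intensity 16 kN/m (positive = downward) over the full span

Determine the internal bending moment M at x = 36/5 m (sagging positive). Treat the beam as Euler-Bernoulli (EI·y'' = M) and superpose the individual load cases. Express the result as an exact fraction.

M(36/5) = 14652/125 kN·m

Load 1 — triangular load w₀=11 kN/m (0→w₀ over full span):
  M_1 = 3w₀Lx/20 - w₀L²/30 - w₀x³/(6L) = 3·11·12·(36/5)/20 - 11·12²/30 - 11·(36/5)³/(6·12) = 4092/125 kN·m
Load 2 — uniform load w=16 kN/m over full span:
  M_2 = wLx/2 - wL²/12 - wx²/2 = 16·12·(36/5)/2 - 16·12²/12 - 16·(36/5)²/2 = 2112/25 kN·m
Superposition: M = Σ M_i = 14652/125 kN·m ≈ 117.216000 kN·m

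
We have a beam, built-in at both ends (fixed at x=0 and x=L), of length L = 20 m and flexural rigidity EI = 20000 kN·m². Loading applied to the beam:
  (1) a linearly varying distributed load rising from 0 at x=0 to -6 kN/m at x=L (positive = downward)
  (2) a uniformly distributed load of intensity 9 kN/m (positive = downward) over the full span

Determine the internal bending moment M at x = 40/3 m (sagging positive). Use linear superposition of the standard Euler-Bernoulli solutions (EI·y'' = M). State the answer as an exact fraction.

Load 1 — triangular load w₀=-6 kN/m (0→w₀ over full span):
  M_1 = 3w₀Lx/20 - w₀L²/30 - w₀x³/(6L) = 3·(-6)·20·(40/3)/20 - (-6)·20²/30 - (-6)·(40/3)³/(6·20) = -1120/27 kN·m
Load 2 — uniform load w=9 kN/m over full span:
  M_2 = wLx/2 - wL²/12 - wx²/2 = 9·20·(40/3)/2 - 9·20²/12 - 9·(40/3)²/2 = 100 kN·m
Superposition: M = Σ M_i = 1580/27 kN·m ≈ 58.518519 kN·m

M(40/3) = 1580/27 kN·m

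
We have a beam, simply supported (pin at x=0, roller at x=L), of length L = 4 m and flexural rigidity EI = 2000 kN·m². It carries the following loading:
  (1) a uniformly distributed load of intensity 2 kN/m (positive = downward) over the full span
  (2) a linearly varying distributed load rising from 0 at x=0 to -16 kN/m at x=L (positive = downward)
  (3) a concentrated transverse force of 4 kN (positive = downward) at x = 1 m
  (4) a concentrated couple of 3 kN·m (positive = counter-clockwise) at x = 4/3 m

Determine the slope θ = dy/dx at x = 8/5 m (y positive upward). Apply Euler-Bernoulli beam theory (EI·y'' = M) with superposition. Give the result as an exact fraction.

θ(8/5) = 69953/22500000 rad

Load 1 — uniform load w=2 kN/m over full span:
  θ_1 = -w(L³-6Lx²+4x³)/(24EI) = -2·(4³-6·4·(8/5)²+4·(8/5)³)/(24·2000) = -37/46875 rad
Load 2 — triangular load w₀=-16 kN/m (0→w₀ over full span):
  θ_2 = -w₀(7L⁴-30L²x²+15x⁴)/(360LEI) = -(-16)·(7·4⁴-30·4²·(8/5)²+15·(8/5)⁴)/(360·4·2000) = 2584/703125 rad
Load 3 — point force P=4 kN at a=1 m (b=L-a=3):
  θ_3 = -Pa(2L²-6Lx+3x²+a²)/(6LEI)  [x>a] = -4·1·(2·4²-6·4·(8/5)+3·(8/5)²+1²)/(6·4·2000) = -19/100000 rad
Load 4 — applied couple M₀=3 kN·m at a=4/3 m (b=L-a=8/3):
  θ_4 = (M₀x²/(2L)-M₀(x-a)+C₁)/EI  [x>a] with C₁=M₀(3b²-L²)/(6L)=2/3 = (3·(8/5)²/(2·4)-3·((8/5)-(4/3))+(2/3))/2000 = 31/75000 rad
Superposition: θ = Σ θ_i = 69953/22500000 rad ≈ 0.003109 rad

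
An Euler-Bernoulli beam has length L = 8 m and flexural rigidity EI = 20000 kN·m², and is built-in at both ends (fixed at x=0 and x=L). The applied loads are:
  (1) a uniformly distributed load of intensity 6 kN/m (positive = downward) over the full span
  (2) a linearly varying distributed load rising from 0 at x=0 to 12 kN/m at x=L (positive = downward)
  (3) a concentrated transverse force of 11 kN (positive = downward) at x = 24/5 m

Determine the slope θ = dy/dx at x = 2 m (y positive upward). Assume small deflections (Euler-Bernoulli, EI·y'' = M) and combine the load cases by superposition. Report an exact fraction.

θ(2) = -7069/2500000 rad

Load 1 — uniform load w=6 kN/m over full span:
  θ_1 = -wx(L-x)(L-2x)/(12EI) = -6·2·(8-2)·(8-2·2)/(12·20000) = -3/2500 rad
Load 2 — triangular load w₀=12 kN/m (0→w₀ over full span):
  θ_2 = -w₀(2x(L-x)(L-2x)(x+2L)+x²(L-x)²)/(120LEI) = -12·(2·2·(8-2)·(8-2·2)·(2+2·8)+2²·(8-2)²)/(120·8·20000) = -117/100000 rad
Load 3 — point force P=11 kN at a=24/5 m (b=L-a=16/5):
  θ_3 = -Pb²x(2aL-(3a+b)x)/(2L³EI)  [x≤a] = -11·(16/5)²·2·(2·(24/5)·8-(3·(24/5)+(16/5))·2)/(2·8³·20000) = -143/312500 rad
Superposition: θ = Σ θ_i = -7069/2500000 rad ≈ -0.002828 rad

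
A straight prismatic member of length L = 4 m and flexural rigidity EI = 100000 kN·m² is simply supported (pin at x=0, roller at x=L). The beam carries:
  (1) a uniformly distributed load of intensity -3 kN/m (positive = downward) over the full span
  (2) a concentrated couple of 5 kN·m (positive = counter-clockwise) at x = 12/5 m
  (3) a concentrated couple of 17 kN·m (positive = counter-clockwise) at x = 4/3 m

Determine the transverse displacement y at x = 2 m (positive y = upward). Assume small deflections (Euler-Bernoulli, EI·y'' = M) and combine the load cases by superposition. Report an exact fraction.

y(2) = 397/2250000 m

Load 1 — uniform load w=-3 kN/m over full span:
  y_1 = -wx(L³-2Lx²+x³)/(24EI) = -(-3)·2·(4³-2·4·2²+2³)/(24·100000) = 1/10000 m
Load 2 — applied couple M₀=5 kN·m at a=12/5 m (b=L-a=8/5):
  y_2 = (M₀x³/(6L)+C₁x)/EI  [x≤a] with C₁=M₀(3b²-L²)/(6L)=-26/15 = (5·2³/(6·4)+(-26/15)·2)/100000 = -9/500000 m
Load 3 — applied couple M₀=17 kN·m at a=4/3 m (b=L-a=8/3):
  y_3 = (M₀x³/(6L)-M₀(x-a)²/2+C₁x)/EI  [x>a] with C₁=M₀(3b²-L²)/(6L)=34/9 = (17·2³/(6·4)-17·(2-(4/3))²/2+(34/9)·2)/100000 = 17/180000 m
Superposition: y = Σ y_i = 397/2250000 m ≈ 0.000176 m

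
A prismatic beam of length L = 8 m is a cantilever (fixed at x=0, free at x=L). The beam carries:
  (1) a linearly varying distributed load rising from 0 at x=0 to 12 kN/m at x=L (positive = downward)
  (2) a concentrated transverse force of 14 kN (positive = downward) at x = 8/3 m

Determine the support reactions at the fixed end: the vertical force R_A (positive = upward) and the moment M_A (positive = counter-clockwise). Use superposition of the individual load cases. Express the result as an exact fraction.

R_A = 62 kN, M_A = 880/3 kN·m

Load 1 — triangular load w₀=12 kN/m (0→w₀ over full span):
  R_A = w₀L/2 = 12·8/2 = 48 kN
  M_A = w₀L²/3 = 12·8²/3 = 256 kN·m
Load 2 — point force P=14 kN at a=8/3 m (b=L-a=16/3):
  R_A = P = 14 kN
  M_A = Pa = 14·(8/3) = 112/3 kN·m
Superposition: R_A = 62 kN, M_A = 880/3 kN·m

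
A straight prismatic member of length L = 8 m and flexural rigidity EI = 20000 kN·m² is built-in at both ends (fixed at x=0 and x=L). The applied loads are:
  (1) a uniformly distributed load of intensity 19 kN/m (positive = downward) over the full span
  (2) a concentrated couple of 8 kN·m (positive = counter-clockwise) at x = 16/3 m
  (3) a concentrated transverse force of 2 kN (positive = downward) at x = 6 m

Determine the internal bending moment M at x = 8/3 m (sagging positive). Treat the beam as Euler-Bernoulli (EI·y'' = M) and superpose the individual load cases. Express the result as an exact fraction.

Load 1 — uniform load w=19 kN/m over full span:
  M_1 = wLx/2 - wL²/12 - wx²/2 = 19·8·(8/3)/2 - 19·8²/12 - 19·(8/3)²/2 = 304/9 kN·m
Load 2 — applied couple M₀=8 kN·m at a=16/3 m (b=L-a=8/3):
  M_2 = R_Ax - M_A  [x≤a] with R_A=4/3, M_A=8/3 = (4/3)·(8/3) - (8/3) = 8/9 kN·m
Load 3 — point force P=2 kN at a=6 m (b=L-a=2):
  M_3 = Pb²(3a+b)x/L³ - Pab²/L²  [x≤a] = 2·2²·(3·6+2)·(8/3)/8³ - 2·6·2²/8² = 1/12 kN·m
Superposition: M = Σ M_i = 139/4 kN·m ≈ 34.750000 kN·m

M(8/3) = 139/4 kN·m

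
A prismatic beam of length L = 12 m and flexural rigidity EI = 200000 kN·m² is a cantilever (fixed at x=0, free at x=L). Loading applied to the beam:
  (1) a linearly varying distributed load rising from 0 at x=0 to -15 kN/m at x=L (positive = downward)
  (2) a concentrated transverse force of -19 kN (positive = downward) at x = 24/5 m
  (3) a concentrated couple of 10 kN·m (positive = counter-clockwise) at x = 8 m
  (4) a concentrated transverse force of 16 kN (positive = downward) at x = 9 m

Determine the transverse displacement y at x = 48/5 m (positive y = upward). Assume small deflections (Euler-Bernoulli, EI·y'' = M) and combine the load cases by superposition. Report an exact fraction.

y(48/5) = 7296151/78125000 m

Load 1 — triangular load w₀=-15 kN/m (0→w₀ over full span):
  y_1 = (w₀Lx³/12-w₀L²x²/6-w₀x⁵/(120L))/EI = ((-15)·12·(48/5)³/12-(-15)·12²·(48/5)²/6-(-15)·(48/5)⁵/(120·12))/200000 = 1013472/9765625 m
Load 2 — point force P=-19 kN at a=24/5 m (b=L-a=36/5):
  y_2 = -Pa²(3x-a)/(6EI)  [x>a] = -(-19)·(24/5)²·(3·(48/5)-(24/5))/(6·200000) = 684/78125 m
Load 3 — applied couple M₀=10 kN·m at a=8 m (b=L-a=4):
  y_3 = M₀a(2x-a)/(2EI)  [x>a] = 10·8·(2·(48/5)-8)/(2·200000) = 7/3125 m
Load 4 — point force P=16 kN at a=9 m (b=L-a=3):
  y_4 = -Pa²(3x-a)/(6EI)  [x>a] = -16·9²·(3·(48/5)-9)/(6·200000) = -2673/125000 m
Superposition: y = Σ y_i = 7296151/78125000 m ≈ 0.093391 m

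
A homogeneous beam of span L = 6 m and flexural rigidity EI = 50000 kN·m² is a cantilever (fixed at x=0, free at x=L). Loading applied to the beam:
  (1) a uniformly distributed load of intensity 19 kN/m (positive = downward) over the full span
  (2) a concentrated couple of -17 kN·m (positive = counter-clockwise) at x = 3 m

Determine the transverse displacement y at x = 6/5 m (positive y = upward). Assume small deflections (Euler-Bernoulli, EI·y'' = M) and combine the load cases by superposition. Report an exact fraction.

y(6/5) = -17757/3906250 m

Load 1 — uniform load w=19 kN/m over full span:
  y_1 = -wx²(x²-4Lx+6L²)/(24EI) = -19·(6/5)²·((6/5)²-4·6·(6/5)+6·6²)/(24·50000) = -67203/15625000 m
Load 2 — applied couple M₀=-17 kN·m at a=3 m (b=L-a=3):
  y_2 = M₀x²/(2EI)  [x≤a] = (-17)·(6/5)²/(2·50000) = -153/625000 m
Superposition: y = Σ y_i = -17757/3906250 m ≈ -0.004546 m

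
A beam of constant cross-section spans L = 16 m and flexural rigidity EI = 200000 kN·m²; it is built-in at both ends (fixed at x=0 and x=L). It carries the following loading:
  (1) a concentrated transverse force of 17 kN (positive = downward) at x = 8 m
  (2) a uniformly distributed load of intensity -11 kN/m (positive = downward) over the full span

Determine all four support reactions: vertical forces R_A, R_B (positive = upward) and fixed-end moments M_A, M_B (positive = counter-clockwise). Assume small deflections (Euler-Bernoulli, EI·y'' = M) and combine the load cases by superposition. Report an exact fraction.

R_A = -159/2 kN, M_A = -602/3 kN·m, R_B = -159/2 kN, M_B = 602/3 kN·m

Load 1 — point force P=17 kN at a=8 m (b=L-a=8):
  R_A = Pb²(3a+b)/L³ = 17·8²·(3·8+8)/16³ = 17/2 kN
  M_A = Pab²/L² = 17·8·8²/16² = 34 kN·m
  R_B = Pa²(a+3b)/L³ = 17·8²·(8+3·8)/16³ = 17/2 kN
  M_B = -Pa²b/L² = -17·8²·8/16² = -34 kN·m
Load 2 — uniform load w=-11 kN/m over full span:
  R_A = wL/2 = (-11)·16/2 = -88 kN
  M_A = wL²/12 = (-11)·16²/12 = -704/3 kN·m
  R_B = wL/2 = (-11)·16/2 = -88 kN
  M_B = -wL²/12 = -(-11)·16²/12 = 704/3 kN·m
Superposition: R_A = -159/2 kN, M_A = -602/3 kN·m, R_B = -159/2 kN, M_B = 602/3 kN·m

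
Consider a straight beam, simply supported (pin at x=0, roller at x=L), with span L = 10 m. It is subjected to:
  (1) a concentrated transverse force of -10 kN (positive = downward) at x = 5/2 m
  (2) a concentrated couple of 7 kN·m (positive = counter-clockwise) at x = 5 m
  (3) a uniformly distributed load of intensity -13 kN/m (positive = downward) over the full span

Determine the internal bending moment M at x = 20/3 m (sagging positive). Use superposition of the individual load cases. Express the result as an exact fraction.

Load 1 — point force P=-10 kN at a=5/2 m (b=L-a=15/2):
  M_1 = Pa(L-x)/L  [x>a] = (-10)·(5/2)·(10-(20/3))/10 = -25/3 kN·m
Load 2 — applied couple M₀=7 kN·m at a=5 m (b=L-a=5):
  M_2 = M₀x/L - M₀  [x>a] = 7·(20/3)/10 - 7 = -7/3 kN·m
Load 3 — uniform load w=-13 kN/m over full span:
  M_3 = wx(L-x)/2 = (-13)·(20/3)·(10-(20/3))/2 = -1300/9 kN·m
Superposition: M = Σ M_i = -1396/9 kN·m ≈ -155.111111 kN·m

M(20/3) = -1396/9 kN·m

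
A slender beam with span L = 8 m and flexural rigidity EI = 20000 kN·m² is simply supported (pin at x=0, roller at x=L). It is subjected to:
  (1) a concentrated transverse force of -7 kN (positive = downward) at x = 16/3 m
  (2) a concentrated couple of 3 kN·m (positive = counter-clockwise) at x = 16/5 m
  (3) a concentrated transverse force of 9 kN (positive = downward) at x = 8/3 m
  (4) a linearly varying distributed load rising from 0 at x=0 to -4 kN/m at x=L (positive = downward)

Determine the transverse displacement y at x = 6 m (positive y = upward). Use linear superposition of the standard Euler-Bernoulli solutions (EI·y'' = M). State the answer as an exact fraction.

Load 1 — point force P=-7 kN at a=16/3 m (b=L-a=8/3):
  y_1 = -Pa(L-x)(2Lx-a²-x²)/(6LEI)  [x>a] = -(-7)·(16/3)·(8-6)·(2·8·6-(16/3)²-6²)/(6·8·20000) = 497/202500 m
Load 2 — applied couple M₀=3 kN·m at a=16/5 m (b=L-a=24/5):
  y_2 = (M₀x³/(6L)-M₀(x-a)²/2+C₁x)/EI  [x>a] with C₁=M₀(3b²-L²)/(6L)=8/25 = (3·6³/(6·8)-3·(6-(16/5))²/2+(8/25)·6)/20000 = 183/1000000 m
Load 3 — point force P=9 kN at a=8/3 m (b=L-a=16/3):
  y_3 = -Pa(L-x)(2Lx-a²-x²)/(6LEI)  [x>a] = -9·(8/3)·(8-6)·(2·8·6-(8/3)²-6²)/(6·8·20000) = -119/45000 m
Load 4 — triangular load w₀=-4 kN/m (0→w₀ over full span):
  y_4 = -w₀x(7L⁴-10L²x²+3x⁴)/(360LEI) = -(-4)·6·(7·8⁴-10·8²·6²+3·6⁴)/(360·8·20000) = 119/30000 m
Superposition: y = Σ y_i = 320723/81000000 m ≈ 0.003960 m

y(6) = 320723/81000000 m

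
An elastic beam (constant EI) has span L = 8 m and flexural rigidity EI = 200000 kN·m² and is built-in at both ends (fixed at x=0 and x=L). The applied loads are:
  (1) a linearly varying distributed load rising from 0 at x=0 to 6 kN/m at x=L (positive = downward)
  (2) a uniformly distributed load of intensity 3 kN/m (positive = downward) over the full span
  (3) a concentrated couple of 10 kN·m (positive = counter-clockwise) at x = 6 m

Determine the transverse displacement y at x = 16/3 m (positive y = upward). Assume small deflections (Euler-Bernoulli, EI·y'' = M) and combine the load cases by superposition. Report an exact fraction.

Load 1 — triangular load w₀=6 kN/m (0→w₀ over full span):
  y_1 = -w₀x²(L-x)²(x+2L)/(120LEI) = -6·(16/3)²·(8-(16/3))²·((16/3)+2·8)/(120·8·200000) = -512/3796875 m
Load 2 — uniform load w=3 kN/m over full span:
  y_2 = -wx²(L-x)²/(24EI) = -3·(16/3)²·(8-(16/3))²/(24·200000) = -32/253125 m
Load 3 — applied couple M₀=10 kN·m at a=6 m (b=L-a=2):
  y_3 = (R_Ax³/6 - M_Ax²/2)/EI  [x≤a] with R_A=45/32, M_A=25/8 = ((45/32)·(16/3)³/6 - (25/8)·(16/3)²/2)/200000 = -1/22500 m
Superposition: y = Σ y_i = -4643/15187500 m ≈ -0.000306 m

y(16/3) = -4643/15187500 m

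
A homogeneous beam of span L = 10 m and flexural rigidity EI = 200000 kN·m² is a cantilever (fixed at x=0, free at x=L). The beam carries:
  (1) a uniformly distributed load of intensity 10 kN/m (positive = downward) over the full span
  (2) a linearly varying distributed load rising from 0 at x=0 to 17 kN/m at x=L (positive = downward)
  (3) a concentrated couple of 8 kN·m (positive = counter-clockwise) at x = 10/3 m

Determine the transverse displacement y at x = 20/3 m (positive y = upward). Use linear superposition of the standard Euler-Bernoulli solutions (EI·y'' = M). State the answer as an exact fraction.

Load 1 — uniform load w=10 kN/m over full span:
  y_1 = -wx²(x²-4Lx+6L²)/(24EI) = -10·(20/3)²·((20/3)²-4·10·(20/3)+6·10²)/(24·200000) = -17/486 m
Load 2 — triangular load w₀=17 kN/m (0→w₀ over full span):
  y_2 = (w₀Lx³/12-w₀L²x²/6-w₀x⁵/(120L))/EI = (17·10·(20/3)³/12-17·10²·(20/3)²/6-17·(20/3)⁵/(120·10))/200000 = -782/18225 m
Load 3 — applied couple M₀=8 kN·m at a=10/3 m (b=L-a=20/3):
  y_3 = M₀a(2x-a)/(2EI)  [x>a] = 8·(10/3)·(2·(20/3)-(10/3))/(2·200000) = 1/1500 m
Superposition: y = Σ y_i = -28147/364500 m ≈ -0.077221 m

y(20/3) = -28147/364500 m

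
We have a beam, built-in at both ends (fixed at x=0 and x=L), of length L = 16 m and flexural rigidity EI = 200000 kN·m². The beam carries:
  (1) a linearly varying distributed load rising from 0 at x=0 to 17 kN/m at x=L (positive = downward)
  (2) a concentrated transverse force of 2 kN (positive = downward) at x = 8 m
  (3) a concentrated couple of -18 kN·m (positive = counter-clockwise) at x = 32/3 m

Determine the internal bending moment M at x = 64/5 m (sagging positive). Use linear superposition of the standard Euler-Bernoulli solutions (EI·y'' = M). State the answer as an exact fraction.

M(64/5) = 3676/375 kN·m

Load 1 — triangular load w₀=17 kN/m (0→w₀ over full span):
  M_1 = 3w₀Lx/20 - w₀L²/30 - w₀x³/(6L) = 3·17·16·(64/5)/20 - 17·16²/30 - 17·(64/5)³/(6·16) = 2176/375 kN·m
Load 2 — point force P=2 kN at a=8 m (b=L-a=8):
  M_2 = Pa²(a+3b)(L-x)/L³ - Pa²b/L²  [x>a] = 2·8²·(8+3·8)·(16-(64/5))/16³ - 2·8²·8/16² = -4/5 kN·m
Load 3 — applied couple M₀=-18 kN·m at a=32/3 m (b=L-a=16/3):
  M_3 = R_Ax - M_A - M₀  [x>a] with R_A=-3/2, M_A=-6 = (-3/2)·(64/5) - (-6) - (-18) = 24/5 kN·m
Superposition: M = Σ M_i = 3676/375 kN·m ≈ 9.802667 kN·m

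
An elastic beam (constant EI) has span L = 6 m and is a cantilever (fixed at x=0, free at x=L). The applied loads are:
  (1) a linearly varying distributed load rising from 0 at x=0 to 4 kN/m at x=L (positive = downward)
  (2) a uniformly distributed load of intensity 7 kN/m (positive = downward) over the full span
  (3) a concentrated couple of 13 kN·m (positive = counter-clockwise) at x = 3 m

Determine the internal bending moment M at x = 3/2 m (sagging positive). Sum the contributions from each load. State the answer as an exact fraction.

Load 1 — triangular load w₀=4 kN/m (0→w₀ over full span):
  M_1 = w₀Lx/2 - w₀L²/3 - w₀x³/(6L) = 4·6·(3/2)/2 - 4·6²/3 - 4·(3/2)³/(6·6) = -243/8 kN·m
Load 2 — uniform load w=7 kN/m over full span:
  M_2 = -w(L-x)²/2 = -7·(6-(3/2))²/2 = -567/8 kN·m
Load 3 — applied couple M₀=13 kN·m at a=3 m (b=L-a=3):
  M_3 = M₀  [x≤a] = 13 = 13 kN·m
Superposition: M = Σ M_i = -353/4 kN·m ≈ -88.250000 kN·m

M(3/2) = -353/4 kN·m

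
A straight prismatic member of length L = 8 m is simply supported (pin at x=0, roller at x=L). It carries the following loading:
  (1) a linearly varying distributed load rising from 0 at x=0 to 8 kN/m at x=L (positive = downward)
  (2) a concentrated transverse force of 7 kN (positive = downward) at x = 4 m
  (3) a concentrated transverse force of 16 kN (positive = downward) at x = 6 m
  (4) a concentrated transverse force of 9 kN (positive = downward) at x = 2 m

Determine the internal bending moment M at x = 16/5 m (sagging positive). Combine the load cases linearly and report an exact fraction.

Load 1 — triangular load w₀=8 kN/m (0→w₀ over full span):
  M_1 = w₀Lx/6 - w₀x³/(6L) = 8·8·(16/5)/6 - 8·(16/5)³/(6·8) = 3584/125 kN·m
Load 2 — point force P=7 kN at a=4 m (b=L-a=4):
  M_2 = Pbx/L  [x≤a] = 7·4·(16/5)/8 = 56/5 kN·m
Load 3 — point force P=16 kN at a=6 m (b=L-a=2):
  M_3 = Pbx/L  [x≤a] = 16·2·(16/5)/8 = 64/5 kN·m
Load 4 — point force P=9 kN at a=2 m (b=L-a=6):
  M_4 = Pa(L-x)/L  [x>a] = 9·2·(8-(16/5))/8 = 54/5 kN·m
Superposition: M = Σ M_i = 7934/125 kN·m ≈ 63.472000 kN·m

M(16/5) = 7934/125 kN·m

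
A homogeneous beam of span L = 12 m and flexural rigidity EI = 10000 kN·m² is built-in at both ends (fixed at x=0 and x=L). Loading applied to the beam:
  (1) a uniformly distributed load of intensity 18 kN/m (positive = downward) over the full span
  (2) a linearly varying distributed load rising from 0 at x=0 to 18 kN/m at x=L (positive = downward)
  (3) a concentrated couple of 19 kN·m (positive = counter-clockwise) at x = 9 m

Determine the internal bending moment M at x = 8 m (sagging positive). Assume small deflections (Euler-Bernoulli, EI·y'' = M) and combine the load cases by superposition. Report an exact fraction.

M(8) = 10009/80 kN·m

Load 1 — uniform load w=18 kN/m over full span:
  M_1 = wLx/2 - wL²/12 - wx²/2 = 18·12·8/2 - 18·12²/12 - 18·8²/2 = 72 kN·m
Load 2 — triangular load w₀=18 kN/m (0→w₀ over full span):
  M_2 = 3w₀Lx/20 - w₀L²/30 - w₀x³/(6L) = 3·18·12·8/20 - 18·12²/30 - 18·8³/(6·12) = 224/5 kN·m
Load 3 — applied couple M₀=19 kN·m at a=9 m (b=L-a=3):
  M_3 = R_Ax - M_A  [x≤a] with R_A=57/32, M_A=95/16 = (57/32)·8 - (95/16) = 133/16 kN·m
Superposition: M = Σ M_i = 10009/80 kN·m ≈ 125.112500 kN·m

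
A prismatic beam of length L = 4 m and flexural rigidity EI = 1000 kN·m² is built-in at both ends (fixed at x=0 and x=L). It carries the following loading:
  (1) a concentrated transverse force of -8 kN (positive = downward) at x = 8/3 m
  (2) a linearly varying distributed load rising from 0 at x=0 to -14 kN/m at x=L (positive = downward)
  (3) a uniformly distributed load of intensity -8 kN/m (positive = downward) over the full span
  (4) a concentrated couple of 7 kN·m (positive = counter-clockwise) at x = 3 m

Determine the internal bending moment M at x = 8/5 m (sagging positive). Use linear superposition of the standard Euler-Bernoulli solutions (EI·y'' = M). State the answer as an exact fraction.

Load 1 — point force P=-8 kN at a=8/3 m (b=L-a=4/3):
  M_1 = Pb²(3a+b)x/L³ - Pab²/L²  [x≤a] = (-8)·(4/3)²·(3·(8/3)+(4/3))·(8/5)/4³ - (-8)·(8/3)·(4/3)²/4² = -128/135 kN·m
Load 2 — triangular load w₀=-14 kN/m (0→w₀ over full span):
  M_2 = 3w₀Lx/20 - w₀L²/30 - w₀x³/(6L) = 3·(-14)·4·(8/5)/20 - (-14)·4²/30 - (-14)·(8/5)³/(6·4) = -448/125 kN·m
Load 3 — uniform load w=-8 kN/m over full span:
  M_3 = wLx/2 - wL²/12 - wx²/2 = (-8)·4·(8/5)/2 - (-8)·4²/12 - (-8)·(8/5)²/2 = -352/75 kN·m
Load 4 — applied couple M₀=7 kN·m at a=3 m (b=L-a=1):
  M_4 = R_Ax - M_A  [x≤a] with R_A=63/32, M_A=35/16 = (63/32)·(8/5) - (35/16) = 77/80 kN·m
Superposition: M = Σ M_i = -446201/54000 kN·m ≈ -8.262981 kN·m

M(8/5) = -446201/54000 kN·m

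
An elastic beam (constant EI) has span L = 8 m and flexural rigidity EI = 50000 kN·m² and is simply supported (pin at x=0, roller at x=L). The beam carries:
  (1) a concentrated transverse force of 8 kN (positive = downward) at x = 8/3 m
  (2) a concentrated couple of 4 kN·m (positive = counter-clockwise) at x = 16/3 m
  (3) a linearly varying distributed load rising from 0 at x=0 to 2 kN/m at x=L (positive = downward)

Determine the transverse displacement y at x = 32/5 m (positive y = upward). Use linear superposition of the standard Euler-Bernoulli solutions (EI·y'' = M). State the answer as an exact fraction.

Load 1 — point force P=8 kN at a=8/3 m (b=L-a=16/3):
  y_1 = -Pa(L-x)(2Lx-a²-x²)/(6LEI)  [x>a] = -8·(8/3)·(8-(32/5))·(2·8·(32/5)-(8/3)²-(32/5)²)/(6·8·50000) = -24448/31640625 m
Load 2 — applied couple M₀=4 kN·m at a=16/3 m (b=L-a=8/3):
  y_2 = (M₀x³/(6L)-M₀(x-a)²/2+C₁x)/EI  [x>a] with C₁=M₀(3b²-L²)/(6L)=-32/9 = (4·(32/5)³/(6·8)-4·((32/5)-(16/3))²/2+(-32/9)·(32/5))/50000 = -224/3515625 m
Load 3 — triangular load w₀=2 kN/m (0→w₀ over full span):
  y_3 = -w₀x(7L⁴-10L²x²+3x⁴)/(360LEI) = -2·(32/5)·(7·8⁴-10·8²·(32/5)²+3·(32/5)⁴)/(360·8·50000) = -32512/48828125 m
Superposition: y = Σ y_i = -5941472/3955078125 m ≈ -0.001502 m

y(32/5) = -5941472/3955078125 m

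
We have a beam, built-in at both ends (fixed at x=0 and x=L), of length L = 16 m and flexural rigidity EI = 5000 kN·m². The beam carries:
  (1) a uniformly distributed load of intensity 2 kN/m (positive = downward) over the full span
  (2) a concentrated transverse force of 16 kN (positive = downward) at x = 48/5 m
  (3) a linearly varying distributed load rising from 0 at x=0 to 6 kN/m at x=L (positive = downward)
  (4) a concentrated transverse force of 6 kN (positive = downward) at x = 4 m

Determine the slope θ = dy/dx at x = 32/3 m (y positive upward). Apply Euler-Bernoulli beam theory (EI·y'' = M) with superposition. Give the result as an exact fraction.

θ(32/3) = 76436/2109375 rad

Load 1 — uniform load w=2 kN/m over full span:
  θ_1 = -wx(L-x)(L-2x)/(12EI) = -2·(32/3)·(16-(32/3))·(16-2·(32/3))/(12·5000) = 512/50625 rad
Load 2 — point force P=16 kN at a=48/5 m (b=L-a=32/5):
  θ_2 = Pa²(L-x)(2bL-(3b+a)(L-x))/(2L³EI)  [x>a] = 16·(48/5)²·(16-(32/3))·(2·(32/5)·16-(3·(32/5)+(48/5))·(16-(32/3)))/(2·16³·5000) = 768/78125 rad
Load 3 — triangular load w₀=6 kN/m (0→w₀ over full span):
  θ_3 = -w₀(2x(L-x)(L-2x)(x+2L)+x²(L-x)²)/(120LEI) = -6·(2·(32/3)·(16-(32/3))·(16-2·(32/3))·((32/3)+2·16)+(32/3)²·(16-(32/3))²)/(120·16·5000) = 3584/253125 rad
Load 4 — point force P=6 kN at a=4 m (b=L-a=12):
  θ_4 = Pa²(L-x)(2bL-(3b+a)(L-x))/(2L³EI)  [x>a] = 6·4²·(16-(32/3))·(2·12·16-(3·12+4)·(16-(32/3)))/(2·16³·5000) = 4/1875 rad
Superposition: θ = Σ θ_i = 76436/2109375 rad ≈ 0.036236 rad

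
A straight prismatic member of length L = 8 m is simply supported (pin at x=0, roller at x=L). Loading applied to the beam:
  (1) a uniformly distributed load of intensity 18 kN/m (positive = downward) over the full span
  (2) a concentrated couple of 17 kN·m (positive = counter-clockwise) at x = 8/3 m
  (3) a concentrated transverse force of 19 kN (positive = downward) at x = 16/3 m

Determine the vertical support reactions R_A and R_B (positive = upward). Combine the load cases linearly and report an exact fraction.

Load 1 — uniform load w=18 kN/m over full span:
  R_A = wL/2 = 18·8/2 = 72 kN
  R_B = wL/2 = 18·8/2 = 72 kN
Load 2 — applied couple M₀=17 kN·m at a=8/3 m (b=L-a=16/3):
  R_A = M₀/L = 17/8 kN
  R_B = -M₀/L = -17/8 kN
Load 3 — point force P=19 kN at a=16/3 m (b=L-a=8/3):
  R_A = Pb/L = 19·(8/3)/8 = 19/3 kN
  R_B = Pa/L = 19·(16/3)/8 = 38/3 kN
Superposition: R_A = 1931/24 kN, R_B = 1981/24 kN

R_A = 1931/24 kN, R_B = 1981/24 kN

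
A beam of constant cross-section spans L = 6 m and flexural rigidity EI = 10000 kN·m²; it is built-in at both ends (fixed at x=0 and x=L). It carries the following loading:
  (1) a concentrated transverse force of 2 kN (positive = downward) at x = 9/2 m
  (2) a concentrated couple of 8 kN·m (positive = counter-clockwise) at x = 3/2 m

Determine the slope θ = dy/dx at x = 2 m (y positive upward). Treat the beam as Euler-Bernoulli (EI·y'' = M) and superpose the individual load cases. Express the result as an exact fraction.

Load 1 — point force P=2 kN at a=9/2 m (b=L-a=3/2):
  θ_1 = -Pb²x(2aL-(3a+b)x)/(2L³EI)  [x≤a] = -2·(3/2)²·2·(2·(9/2)·6-(3·(9/2)+(3/2))·2)/(2·6³·10000) = -1/20000 rad
Load 2 — applied couple M₀=8 kN·m at a=3/2 m (b=L-a=9/2):
  θ_2 = (R_Ax²/2 - M_Ax - M₀(x-a))/EI  [x>a] with R_A=3/2, M_A=-3/2 = ((3/2)·2²/2 - (-3/2)·2 - 8·(2-(3/2)))/10000 = 1/5000 rad
Superposition: θ = Σ θ_i = 3/20000 rad ≈ 0.000150 rad

θ(2) = 3/20000 rad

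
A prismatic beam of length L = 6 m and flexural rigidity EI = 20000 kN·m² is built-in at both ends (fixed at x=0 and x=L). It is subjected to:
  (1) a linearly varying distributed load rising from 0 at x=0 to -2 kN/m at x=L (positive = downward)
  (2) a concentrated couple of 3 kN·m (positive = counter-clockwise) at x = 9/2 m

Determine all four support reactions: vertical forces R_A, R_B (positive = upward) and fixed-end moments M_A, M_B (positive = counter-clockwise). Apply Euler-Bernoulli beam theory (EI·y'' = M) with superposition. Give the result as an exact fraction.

Load 1 — triangular load w₀=-2 kN/m (0→w₀ over full span):
  R_A = 3w₀L/20 = 3·(-2)·6/20 = -9/5 kN
  M_A = w₀L²/30 = (-2)·6²/30 = -12/5 kN·m
  R_B = 7w₀L/20 = 7·(-2)·6/20 = -21/5 kN
  M_B = -w₀L²/20 = -(-2)·6²/20 = 18/5 kN·m
Load 2 — applied couple M₀=3 kN·m at a=9/2 m (b=L-a=3/2):
  R_A = 6M₀ab/L³ = 6·3·(9/2)·(3/2)/6³ = 9/16 kN
  M_A = M₀b(2a-b)/L² = 3·(3/2)·(2·(9/2)-(3/2))/6² = 15/16 kN·m
  R_B = -6M₀ab/L³ = -6·3·(9/2)·(3/2)/6³ = -9/16 kN
  M_B = M₀a(2b-a)/L² = 3·(9/2)·(2·(3/2)-(9/2))/6² = -9/16 kN·m
Superposition: R_A = -99/80 kN, M_A = -117/80 kN·m, R_B = -381/80 kN, M_B = 243/80 kN·m

R_A = -99/80 kN, M_A = -117/80 kN·m, R_B = -381/80 kN, M_B = 243/80 kN·m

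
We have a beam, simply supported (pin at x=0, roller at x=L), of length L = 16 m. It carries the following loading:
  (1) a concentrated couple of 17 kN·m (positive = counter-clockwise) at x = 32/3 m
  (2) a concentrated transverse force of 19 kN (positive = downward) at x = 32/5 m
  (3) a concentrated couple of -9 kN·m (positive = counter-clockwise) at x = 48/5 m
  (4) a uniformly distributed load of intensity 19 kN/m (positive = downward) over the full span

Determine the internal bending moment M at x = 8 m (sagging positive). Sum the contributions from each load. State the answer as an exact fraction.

Load 1 — applied couple M₀=17 kN·m at a=32/3 m (b=L-a=16/3):
  M_1 = M₀x/L  [x≤a] = 17·8/16 = 17/2 kN·m
Load 2 — point force P=19 kN at a=32/5 m (b=L-a=48/5):
  M_2 = Pa(L-x)/L  [x>a] = 19·(32/5)·(16-8)/16 = 304/5 kN·m
Load 3 — applied couple M₀=-9 kN·m at a=48/5 m (b=L-a=32/5):
  M_3 = M₀x/L  [x≤a] = (-9)·8/16 = -9/2 kN·m
Load 4 — uniform load w=19 kN/m over full span:
  M_4 = wx(L-x)/2 = 19·8·(16-8)/2 = 608 kN·m
Superposition: M = Σ M_i = 3364/5 kN·m ≈ 672.800000 kN·m

M(8) = 3364/5 kN·m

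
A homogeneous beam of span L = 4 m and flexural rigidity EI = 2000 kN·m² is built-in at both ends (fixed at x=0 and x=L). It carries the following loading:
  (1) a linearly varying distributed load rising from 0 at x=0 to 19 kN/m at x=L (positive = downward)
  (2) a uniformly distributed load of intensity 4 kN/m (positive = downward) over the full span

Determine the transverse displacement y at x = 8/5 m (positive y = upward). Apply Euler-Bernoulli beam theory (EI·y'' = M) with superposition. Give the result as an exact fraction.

Load 1 — triangular load w₀=19 kN/m (0→w₀ over full span):
  y_1 = -w₀x²(L-x)²(x+2L)/(120LEI) = -19·(8/5)²·(4-(8/5))²·((8/5)+2·4)/(120·4·2000) = -5472/1953125 m
Load 2 — uniform load w=4 kN/m over full span:
  y_2 = -wx²(L-x)²/(24EI) = -4·(8/5)²·(4-(8/5))²/(24·2000) = -96/78125 m
Superposition: y = Σ y_i = -7872/1953125 m ≈ -0.004030 m

y(8/5) = -7872/1953125 m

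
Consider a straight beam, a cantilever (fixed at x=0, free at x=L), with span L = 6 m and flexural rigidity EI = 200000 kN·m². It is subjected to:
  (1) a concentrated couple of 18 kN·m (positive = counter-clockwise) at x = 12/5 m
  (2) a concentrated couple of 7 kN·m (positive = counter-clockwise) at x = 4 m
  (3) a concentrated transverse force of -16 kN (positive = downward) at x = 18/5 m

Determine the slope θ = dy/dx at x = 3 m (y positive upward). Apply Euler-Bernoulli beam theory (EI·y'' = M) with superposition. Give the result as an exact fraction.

Load 1 — applied couple M₀=18 kN·m at a=12/5 m (b=L-a=18/5):
  θ_1 = M₀a/EI  [x>a] = 18·(12/5)/200000 = 27/125000 rad
Load 2 — applied couple M₀=7 kN·m at a=4 m (b=L-a=2):
  θ_2 = M₀x/EI  [x≤a] = 7·3/200000 = 21/200000 rad
Load 3 — point force P=-16 kN at a=18/5 m (b=L-a=12/5):
  θ_3 = -Px(2a-x)/(2EI)  [x≤a] = -(-16)·3·(2·(18/5)-3)/(2·200000) = 63/125000 rad
Superposition: θ = Σ θ_i = 33/40000 rad ≈ 0.000825 rad

θ(3) = 33/40000 rad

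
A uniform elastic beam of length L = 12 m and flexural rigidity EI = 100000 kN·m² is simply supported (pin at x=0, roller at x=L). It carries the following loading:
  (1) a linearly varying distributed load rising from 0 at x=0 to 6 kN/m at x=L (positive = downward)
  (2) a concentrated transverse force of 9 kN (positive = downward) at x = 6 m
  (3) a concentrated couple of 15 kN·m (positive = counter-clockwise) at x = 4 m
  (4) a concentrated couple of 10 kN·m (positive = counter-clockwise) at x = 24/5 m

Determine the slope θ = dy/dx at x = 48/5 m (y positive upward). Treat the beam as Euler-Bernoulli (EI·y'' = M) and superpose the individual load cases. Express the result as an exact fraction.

θ(48/5) = 136283/62500000 rad

Load 1 — triangular load w₀=6 kN/m (0→w₀ over full span):
  θ_1 = -w₀(7L⁴-30L²x²+15x⁴)/(360LEI) = -6·(7·12⁴-30·12²·(48/5)²+15·(48/5)⁴)/(360·12·100000) = 6813/3906250 rad
Load 2 — point force P=9 kN at a=6 m (b=L-a=6):
  θ_2 = -Pa(2L²-6Lx+3x²+a²)/(6LEI)  [x>a] = -9·6·(2·12²-6·12·(48/5)+3·(48/5)²+6²)/(6·12·100000) = 1701/2500000 rad
Load 3 — applied couple M₀=15 kN·m at a=4 m (b=L-a=8):
  θ_3 = (M₀x²/(2L)-M₀(x-a)+C₁)/EI  [x>a] with C₁=M₀(3b²-L²)/(6L)=10 = (15·(48/5)²/(2·12)-15·((48/5)-4)+10)/100000 = -41/250000 rad
Load 4 — applied couple M₀=10 kN·m at a=24/5 m (b=L-a=36/5):
  θ_4 = (M₀x²/(2L)-M₀(x-a)+C₁)/EI  [x>a] with C₁=M₀(3b²-L²)/(6L)=8/5 = (10·(48/5)²/(2·12)-10·((48/5)-(24/5))+(8/5))/100000 = -1/12500 rad
Superposition: θ = Σ θ_i = 136283/62500000 rad ≈ 0.002181 rad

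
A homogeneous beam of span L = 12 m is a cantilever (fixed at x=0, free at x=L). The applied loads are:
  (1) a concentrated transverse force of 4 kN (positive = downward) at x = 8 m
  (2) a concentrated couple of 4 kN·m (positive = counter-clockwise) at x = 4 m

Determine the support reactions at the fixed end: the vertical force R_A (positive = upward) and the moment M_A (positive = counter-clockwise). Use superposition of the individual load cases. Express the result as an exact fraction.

Load 1 — point force P=4 kN at a=8 m (b=L-a=4):
  R_A = P = 4 kN
  M_A = Pa = 4·8 = 32 kN·m
Load 2 — applied couple M₀=4 kN·m at a=4 m (b=L-a=8):
  R_A = 0 kN
  M_A = -M₀ = -4 kN·m
Superposition: R_A = 4 kN, M_A = 28 kN·m

R_A = 4 kN, M_A = 28 kN·m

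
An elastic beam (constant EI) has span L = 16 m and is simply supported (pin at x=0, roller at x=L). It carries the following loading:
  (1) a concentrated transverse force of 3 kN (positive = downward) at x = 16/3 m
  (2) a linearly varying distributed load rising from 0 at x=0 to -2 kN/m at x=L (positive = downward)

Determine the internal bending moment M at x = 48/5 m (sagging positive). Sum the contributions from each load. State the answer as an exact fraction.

Load 1 — point force P=3 kN at a=16/3 m (b=L-a=32/3):
  M_1 = Pa(L-x)/L  [x>a] = 3·(16/3)·(16-(48/5))/16 = 32/5 kN·m
Load 2 — triangular load w₀=-2 kN/m (0→w₀ over full span):
  M_2 = w₀Lx/6 - w₀x³/(6L) = (-2)·16·(48/5)/6 - (-2)·(48/5)³/(6·16) = -4096/125 kN·m
Superposition: M = Σ M_i = -3296/125 kN·m ≈ -26.368000 kN·m

M(48/5) = -3296/125 kN·m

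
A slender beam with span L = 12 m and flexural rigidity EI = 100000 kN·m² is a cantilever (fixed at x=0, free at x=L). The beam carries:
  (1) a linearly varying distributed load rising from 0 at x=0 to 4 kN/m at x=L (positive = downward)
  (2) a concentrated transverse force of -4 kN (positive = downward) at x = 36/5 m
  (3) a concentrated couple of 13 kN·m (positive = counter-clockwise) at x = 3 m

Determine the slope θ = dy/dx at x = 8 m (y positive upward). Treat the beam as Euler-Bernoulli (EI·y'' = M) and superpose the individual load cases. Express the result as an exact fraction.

θ(8) = -153497/22500000 rad

Load 1 — triangular load w₀=4 kN/m (0→w₀ over full span):
  θ_1 = (w₀Lx²/4-w₀L²x/3-w₀x⁴/(24L))/EI = (4·12·8²/4-4·12²·8/3-4·8⁴/(24·12))/100000 = -232/28125 rad
Load 2 — point force P=-4 kN at a=36/5 m (b=L-a=24/5):
  θ_2 = -Pa²/(2EI)  [x>a] = -(-4)·(36/5)²/(2·100000) = 81/78125 rad
Load 3 — applied couple M₀=13 kN·m at a=3 m (b=L-a=9):
  θ_3 = M₀a/EI  [x>a] = 13·3/100000 = 39/100000 rad
Superposition: θ = Σ θ_i = -153497/22500000 rad ≈ -0.006822 rad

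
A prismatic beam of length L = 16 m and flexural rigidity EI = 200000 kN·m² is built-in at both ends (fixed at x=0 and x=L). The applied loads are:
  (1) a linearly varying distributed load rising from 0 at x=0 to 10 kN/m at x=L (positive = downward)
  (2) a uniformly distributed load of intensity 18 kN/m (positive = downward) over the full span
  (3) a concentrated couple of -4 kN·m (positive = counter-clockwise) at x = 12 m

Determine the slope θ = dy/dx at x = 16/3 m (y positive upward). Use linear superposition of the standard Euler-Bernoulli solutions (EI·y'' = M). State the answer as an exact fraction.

Load 1 — triangular load w₀=10 kN/m (0→w₀ over full span):
  θ_1 = -w₀(2x(L-x)(L-2x)(x+2L)+x²(L-x)²)/(120LEI) = -10·(2·(16/3)·(16-(16/3))·(16-2·(16/3))·((16/3)+2·16)+(16/3)²·(16-(16/3))²)/(120·16·200000) = -512/759375 rad
Load 2 — uniform load w=18 kN/m over full span:
  θ_2 = -wx(L-x)(L-2x)/(12EI) = -18·(16/3)·(16-(16/3))·(16-2·(16/3))/(12·200000) = -64/28125 rad
Load 3 — applied couple M₀=-4 kN·m at a=12 m (b=L-a=4):
  θ_3 = (R_Ax²/2 - M_Ax)/EI  [x≤a] with R_A=-9/32, M_A=-5/4 = ((-9/32)·(16/3)²/2 - (-5/4)·(16/3))/200000 = 1/75000 rad
Superposition: θ = Σ θ_i = -17839/6075000 rad ≈ -0.002936 rad

θ(16/3) = -17839/6075000 rad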